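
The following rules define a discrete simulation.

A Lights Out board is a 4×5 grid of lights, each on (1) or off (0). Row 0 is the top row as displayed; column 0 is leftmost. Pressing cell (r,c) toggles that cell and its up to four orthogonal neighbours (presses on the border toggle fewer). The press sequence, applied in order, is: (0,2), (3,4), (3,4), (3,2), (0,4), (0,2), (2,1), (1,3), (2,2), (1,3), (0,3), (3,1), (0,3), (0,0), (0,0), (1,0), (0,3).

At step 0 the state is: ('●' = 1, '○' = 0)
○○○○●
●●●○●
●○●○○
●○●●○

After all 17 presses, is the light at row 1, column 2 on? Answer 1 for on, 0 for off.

gen 0: ○○○○●
●●●○●
●○●○○
●○●●○
gen 1: ○●●●●
●●○○●
●○●○○
●○●●○
gen 2: ○●●●●
●●○○●
●○●○●
●○●○●
gen 3: ○●●●●
●●○○●
●○●○○
●○●●○
gen 4: ○●●●●
●●○○●
●○○○○
●●○○○
gen 5: ○●●○○
●●○○○
●○○○○
●●○○○
gen 6: ○○○●○
●●●○○
●○○○○
●●○○○
gen 7: ○○○●○
●○●○○
○●●○○
●○○○○
gen 8: ○○○○○
●○○●●
○●●●○
●○○○○
gen 9: ○○○○○
●○●●●
○○○○○
●○●○○
gen 10: ○○○●○
●○○○○
○○○●○
●○●○○
gen 11: ○○●○●
●○○●○
○○○●○
●○●○○
gen 12: ○○●○●
●○○●○
○●○●○
○●○○○
gen 13: ○○○●○
●○○○○
○●○●○
○●○○○
gen 14: ●●○●○
○○○○○
○●○●○
○●○○○
gen 15: ○○○●○
●○○○○
○●○●○
○●○○○
gen 16: ●○○●○
○●○○○
●●○●○
○●○○○
gen 17: ●○●○●
○●○●○
●●○●○
○●○○○

0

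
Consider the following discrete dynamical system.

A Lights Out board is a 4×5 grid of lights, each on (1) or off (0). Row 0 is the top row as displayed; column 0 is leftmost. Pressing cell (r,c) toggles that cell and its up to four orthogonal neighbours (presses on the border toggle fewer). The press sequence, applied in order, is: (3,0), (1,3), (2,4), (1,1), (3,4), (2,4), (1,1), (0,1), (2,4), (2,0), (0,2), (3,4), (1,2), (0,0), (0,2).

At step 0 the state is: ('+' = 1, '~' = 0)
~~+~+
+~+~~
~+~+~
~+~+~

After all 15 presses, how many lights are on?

10

step 0: ~~+~+
+~+~~
~+~+~
~+~+~
step 1: ~~+~+
+~+~~
++~+~
+~~+~
step 2: ~~+++
+~~++
++~~~
+~~+~
step 3: ~~+++
+~~+~
++~++
+~~++
step 4: ~++++
~+++~
+~~++
+~~++
step 5: ~++++
~+++~
+~~+~
+~~~~
step 6: ~++++
~++++
+~~~+
+~~~+
step 7: ~~+++
+~~++
++~~+
+~~~+
step 8: ++~++
++~++
++~~+
+~~~+
step 9: ++~++
++~+~
++~+~
+~~~~
step 10: ++~++
~+~+~
~~~+~
~~~~~
step 11: +~+~+
~+++~
~~~+~
~~~~~
step 12: +~+~+
~+++~
~~~++
~~~++
step 13: +~~~+
~~~~~
~~+++
~~~++
step 14: ~+~~+
+~~~~
~~+++
~~~++
step 15: ~~+++
+~+~~
~~+++
~~~++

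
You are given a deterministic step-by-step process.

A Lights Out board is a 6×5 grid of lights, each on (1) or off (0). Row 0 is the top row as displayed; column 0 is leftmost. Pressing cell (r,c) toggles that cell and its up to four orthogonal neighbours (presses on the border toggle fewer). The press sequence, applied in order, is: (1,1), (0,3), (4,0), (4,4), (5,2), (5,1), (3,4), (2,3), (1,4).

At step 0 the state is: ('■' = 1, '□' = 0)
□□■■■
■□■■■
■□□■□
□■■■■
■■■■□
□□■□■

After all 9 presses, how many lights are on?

15

0) □□■■■
■□■■■
■□□■□
□■■■■
■■■■□
□□■□■
1) □■■■■
□■□■■
■■□■□
□■■■■
■■■■□
□□■□■
2) □■□□□
□■□□■
■■□■□
□■■■■
■■■■□
□□■□■
3) □■□□□
□■□□■
■■□■□
■■■■■
□□■■□
■□■□■
4) □■□□□
□■□□■
■■□■□
■■■■□
□□■□■
■□■□□
5) □■□□□
□■□□■
■■□■□
■■■■□
□□□□■
■■□■□
6) □■□□□
□■□□■
■■□■□
■■■■□
□■□□■
□□■■□
7) □■□□□
□■□□■
■■□■■
■■■□■
□■□□□
□□■■□
8) □■□□□
□■□■■
■■■□□
■■■■■
□■□□□
□□■■□
9) □■□□■
□■□□□
■■■□■
■■■■■
□■□□□
□□■■□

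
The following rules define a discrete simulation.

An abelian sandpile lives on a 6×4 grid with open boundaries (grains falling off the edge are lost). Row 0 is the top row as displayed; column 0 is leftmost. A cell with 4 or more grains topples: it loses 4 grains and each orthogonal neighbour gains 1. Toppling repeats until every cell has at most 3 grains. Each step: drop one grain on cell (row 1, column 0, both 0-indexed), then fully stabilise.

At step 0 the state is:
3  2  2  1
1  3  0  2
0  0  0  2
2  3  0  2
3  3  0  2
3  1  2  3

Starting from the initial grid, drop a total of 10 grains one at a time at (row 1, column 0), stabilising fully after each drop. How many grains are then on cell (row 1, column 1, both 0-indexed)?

gen 0: 3  2  2  1
1  3  0  2
0  0  0  2
2  3  0  2
3  3  0  2
3  1  2  3
gen 1: 3  2  2  1
2  3  0  2
0  0  0  2
2  3  0  2
3  3  0  2
3  1  2  3
gen 2: 3  2  2  1
3  3  0  2
0  0  0  2
2  3  0  2
3  3  0  2
3  1  2  3
gen 3: 1  0  3  1
2  1  1  2
1  1  0  2
2  3  0  2
3  3  0  2
3  1  2  3
gen 4: 1  0  3  1
3  1  1  2
1  1  0  2
2  3  0  2
3  3  0  2
3  1  2  3
gen 5: 2  0  3  1
0  2  1  2
2  1  0  2
2  3  0  2
3  3  0  2
3  1  2  3
gen 6: 2  0  3  1
1  2  1  2
2  1  0  2
2  3  0  2
3  3  0  2
3  1  2  3
gen 7: 2  0  3  1
2  2  1  2
2  1  0  2
2  3  0  2
3  3  0  2
3  1  2  3
gen 8: 2  0  3  1
3  2  1  2
2  1  0  2
2  3  0  2
3  3  0  2
3  1  2  3
gen 9: 3  0  3  1
0  3  1  2
3  1  0  2
2  3  0  2
3  3  0  2
3  1  2  3
gen 10: 3  0  3  1
1  3  1  2
3  1  0  2
2  3  0  2
3  3  0  2
3  1  2  3

3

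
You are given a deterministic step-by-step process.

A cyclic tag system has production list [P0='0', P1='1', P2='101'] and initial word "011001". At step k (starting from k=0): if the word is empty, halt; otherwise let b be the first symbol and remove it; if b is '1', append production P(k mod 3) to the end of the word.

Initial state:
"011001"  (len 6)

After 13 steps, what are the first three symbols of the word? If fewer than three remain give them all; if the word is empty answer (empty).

010

gen 0: "011001"  (len 6)
gen 1: "11001"  (len 5)
gen 2: "10011"  (len 5)
gen 3: "0011101"  (len 7)
gen 4: "011101"  (len 6)
gen 5: "11101"  (len 5)
gen 6: "1101101"  (len 7)
gen 7: "1011010"  (len 7)
gen 8: "0110101"  (len 7)
gen 9: "110101"  (len 6)
gen 10: "101010"  (len 6)
gen 11: "010101"  (len 6)
gen 12: "10101"  (len 5)
gen 13: "01010"  (len 5)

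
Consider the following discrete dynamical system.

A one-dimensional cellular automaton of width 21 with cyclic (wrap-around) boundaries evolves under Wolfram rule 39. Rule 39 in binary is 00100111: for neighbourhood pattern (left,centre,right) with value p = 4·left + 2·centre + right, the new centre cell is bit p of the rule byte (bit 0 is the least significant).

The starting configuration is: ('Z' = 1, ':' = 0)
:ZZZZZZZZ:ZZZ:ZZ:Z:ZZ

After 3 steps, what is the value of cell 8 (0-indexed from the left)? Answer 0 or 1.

t=0: :ZZZZZZZZ:ZZZ:ZZ:Z:ZZ
t=1: Z::::::::Z:::Z::ZZZ::
t=2: Z:ZZZZZZZZ:ZZZ:Z::::Z
t=3: :Z::::::::Z:::ZZ:ZZZ:

0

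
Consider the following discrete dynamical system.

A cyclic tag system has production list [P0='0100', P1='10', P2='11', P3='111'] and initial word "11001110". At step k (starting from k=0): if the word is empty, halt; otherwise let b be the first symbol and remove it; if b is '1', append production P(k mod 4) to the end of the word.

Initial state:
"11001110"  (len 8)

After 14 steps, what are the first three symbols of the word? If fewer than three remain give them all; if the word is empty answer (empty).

010

step 0: "11001110"  (len 8)
step 1: "10011100100"  (len 11)
step 2: "001110010010"  (len 12)
step 3: "01110010010"  (len 11)
step 4: "1110010010"  (len 10)
step 5: "1100100100100"  (len 13)
step 6: "10010010010010"  (len 14)
step 7: "001001001001011"  (len 15)
step 8: "01001001001011"  (len 14)
step 9: "1001001001011"  (len 13)
step 10: "00100100101110"  (len 14)
step 11: "0100100101110"  (len 13)
step 12: "100100101110"  (len 12)
step 13: "001001011100100"  (len 15)
step 14: "01001011100100"  (len 14)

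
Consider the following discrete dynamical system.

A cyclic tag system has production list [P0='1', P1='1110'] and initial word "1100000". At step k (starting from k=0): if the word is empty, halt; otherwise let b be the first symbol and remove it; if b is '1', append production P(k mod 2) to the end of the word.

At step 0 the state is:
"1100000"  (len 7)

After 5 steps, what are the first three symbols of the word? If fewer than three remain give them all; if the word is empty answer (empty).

001

k=0  "1100000"  (len 7)
k=1  "1000001"  (len 7)
k=2  "0000011110"  (len 10)
k=3  "000011110"  (len 9)
k=4  "00011110"  (len 8)
k=5  "0011110"  (len 7)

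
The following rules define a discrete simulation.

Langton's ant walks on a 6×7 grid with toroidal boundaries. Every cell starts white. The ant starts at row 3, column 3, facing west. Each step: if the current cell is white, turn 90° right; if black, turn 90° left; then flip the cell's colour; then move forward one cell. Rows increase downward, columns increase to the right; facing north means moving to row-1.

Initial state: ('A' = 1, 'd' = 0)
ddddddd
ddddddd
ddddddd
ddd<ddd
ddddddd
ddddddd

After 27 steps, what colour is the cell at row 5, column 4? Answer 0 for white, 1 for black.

t=0: ddddddd
ddddddd
ddddddd
ddd<ddd
ddddddd
ddddddd
t=1: ddddddd
ddddddd
ddd^ddd
dddAddd
ddddddd
ddddddd
t=2: ddddddd
ddddddd
dddA>dd
dddAddd
ddddddd
ddddddd
t=3: ddddddd
ddddddd
dddAAdd
dddAvdd
ddddddd
ddddddd
t=4: ddddddd
ddddddd
dddAAdd
ddd<Add
ddddddd
ddddddd
t=5: ddddddd
ddddddd
dddAAdd
ddddAdd
dddvddd
ddddddd
t=6: ddddddd
ddddddd
dddAAdd
ddddAdd
dd<Addd
ddddddd
t=7: ddddddd
ddddddd
dddAAdd
dd^dAdd
ddAAddd
ddddddd
t=8: ddddddd
ddddddd
dddAAdd
ddA>Add
ddAAddd
ddddddd
t=9: ddddddd
ddddddd
dddAAdd
ddAAAdd
ddAvddd
ddddddd
t=10: ddddddd
ddddddd
dddAAdd
ddAAAdd
ddAd>dd
ddddddd
t=11: ddddddd
ddddddd
dddAAdd
ddAAAdd
ddAdAdd
ddddvdd
t=12: ddddddd
ddddddd
dddAAdd
ddAAAdd
ddAdAdd
ddd<Add
t=13: ddddddd
ddddddd
dddAAdd
ddAAAdd
ddA^Add
dddAAdd
t=14: ddddddd
ddddddd
dddAAdd
ddAAAdd
ddAA>dd
dddAAdd
t=15: ddddddd
ddddddd
dddAAdd
ddAA^dd
ddAAddd
dddAAdd
t=16: ddddddd
ddddddd
dddAAdd
ddA<ddd
ddAAddd
dddAAdd
t=17: ddddddd
ddddddd
dddAAdd
ddAdddd
ddAvddd
dddAAdd
t=18: ddddddd
ddddddd
dddAAdd
ddAdddd
ddAd>dd
dddAAdd
t=19: ddddddd
ddddddd
dddAAdd
ddAdddd
ddAdAdd
dddAvdd
t=20: ddddddd
ddddddd
dddAAdd
ddAdddd
ddAdAdd
dddAd>d
t=21: dddddvd
ddddddd
dddAAdd
ddAdddd
ddAdAdd
dddAdAd
t=22: dddd<Ad
ddddddd
dddAAdd
ddAdddd
ddAdAdd
dddAdAd
t=23: ddddAAd
ddddddd
dddAAdd
ddAdddd
ddAdAdd
dddA^Ad
t=24: ddddAAd
ddddddd
dddAAdd
ddAdddd
ddAdAdd
dddAA>d
t=25: ddddAAd
ddddddd
dddAAdd
ddAdddd
ddAdA^d
dddAAdd
t=26: ddddAAd
ddddddd
dddAAdd
ddAdddd
ddAdAA>
dddAAdd
t=27: ddddAAd
ddddddd
dddAAdd
ddAdddd
ddAdAAA
dddAAdv

1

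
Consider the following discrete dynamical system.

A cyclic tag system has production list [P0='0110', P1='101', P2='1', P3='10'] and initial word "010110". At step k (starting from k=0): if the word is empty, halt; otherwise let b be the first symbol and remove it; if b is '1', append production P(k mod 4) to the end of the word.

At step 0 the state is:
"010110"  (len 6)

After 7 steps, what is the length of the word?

9

step 0: "010110"  (len 6)
step 1: "10110"  (len 5)
step 2: "0110101"  (len 7)
step 3: "110101"  (len 6)
step 4: "1010110"  (len 7)
step 5: "0101100110"  (len 10)
step 6: "101100110"  (len 9)
step 7: "011001101"  (len 9)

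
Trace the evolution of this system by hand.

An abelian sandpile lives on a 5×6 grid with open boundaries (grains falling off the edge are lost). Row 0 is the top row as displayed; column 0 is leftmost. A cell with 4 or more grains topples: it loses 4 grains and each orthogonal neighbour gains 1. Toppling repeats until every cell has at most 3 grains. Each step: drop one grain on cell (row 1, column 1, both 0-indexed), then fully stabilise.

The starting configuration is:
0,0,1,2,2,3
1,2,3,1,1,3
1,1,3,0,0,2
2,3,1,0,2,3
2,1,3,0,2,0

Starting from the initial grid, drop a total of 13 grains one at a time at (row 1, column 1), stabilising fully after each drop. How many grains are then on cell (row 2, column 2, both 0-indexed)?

[0] 0,0,1,2,2,3
1,2,3,1,1,3
1,1,3,0,0,2
2,3,1,0,2,3
2,1,3,0,2,0
[1] 0,0,1,2,2,3
1,3,3,1,1,3
1,1,3,0,0,2
2,3,1,0,2,3
2,1,3,0,2,0
[2] 0,1,2,2,2,3
2,1,1,2,1,3
1,3,0,1,0,2
2,3,2,0,2,3
2,1,3,0,2,0
[3] 0,1,2,2,2,3
2,2,1,2,1,3
1,3,0,1,0,2
2,3,2,0,2,3
2,1,3,0,2,0
[4] 0,1,2,2,2,3
2,3,1,2,1,3
1,3,0,1,0,2
2,3,2,0,2,3
2,1,3,0,2,0
[5] 0,2,2,2,2,3
3,1,2,2,1,3
2,1,1,1,0,2
3,0,3,0,2,3
2,2,3,0,2,0
[6] 0,2,2,2,2,3
3,2,2,2,1,3
2,1,1,1,0,2
3,0,3,0,2,3
2,2,3,0,2,0
[7] 0,2,2,2,2,3
3,3,2,2,1,3
2,1,1,1,0,2
3,0,3,0,2,3
2,2,3,0,2,0
[8] 1,3,2,2,2,3
0,1,3,2,1,3
3,2,1,1,0,2
3,0,3,0,2,3
2,2,3,0,2,0
[9] 1,3,2,2,2,3
0,2,3,2,1,3
3,2,1,1,0,2
3,0,3,0,2,3
2,2,3,0,2,0
[10] 1,3,2,2,2,3
0,3,3,2,1,3
3,2,1,1,0,2
3,0,3,0,2,3
2,2,3,0,2,0
[11] 2,1,0,3,2,3
1,2,1,3,1,3
3,3,2,1,0,2
3,0,3,0,2,3
2,2,3,0,2,0
[12] 2,1,0,3,2,3
1,3,1,3,1,3
3,3,2,1,0,2
3,0,3,0,2,3
2,2,3,0,2,0
[13] 2,2,0,3,2,3
3,1,2,3,1,3
1,1,3,1,0,2
0,2,3,0,2,3
3,2,3,0,2,0

3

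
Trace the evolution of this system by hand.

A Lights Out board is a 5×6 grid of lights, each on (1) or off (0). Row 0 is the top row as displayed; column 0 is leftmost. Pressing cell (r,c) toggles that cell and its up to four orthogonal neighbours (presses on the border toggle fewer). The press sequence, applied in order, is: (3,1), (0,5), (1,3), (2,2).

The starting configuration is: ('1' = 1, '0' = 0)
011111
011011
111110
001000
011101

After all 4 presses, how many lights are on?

15

0) 011111
011011
111110
001000
011101
1) 011111
011011
101110
110000
001101
2) 011100
011010
101110
110000
001101
3) 011000
010100
101010
110000
001101
4) 011000
011100
110110
111000
001101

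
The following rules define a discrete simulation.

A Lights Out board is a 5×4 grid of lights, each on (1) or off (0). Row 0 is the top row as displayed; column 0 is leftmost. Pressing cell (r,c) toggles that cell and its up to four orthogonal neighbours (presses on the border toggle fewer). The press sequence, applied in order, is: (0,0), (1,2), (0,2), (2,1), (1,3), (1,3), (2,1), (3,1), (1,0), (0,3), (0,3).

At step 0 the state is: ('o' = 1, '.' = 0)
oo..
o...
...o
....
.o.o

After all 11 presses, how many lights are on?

13

[0] oo..
o...
...o
....
.o.o
[1] ....
....
...o
....
.o.o
[2] ..o.
.ooo
..oo
....
.o.o
[3] .o.o
.o.o
..oo
....
.o.o
[4] .o.o
...o
oo.o
.o..
.o.o
[5] .o..
..o.
oo..
.o..
.o.o
[6] .o.o
...o
oo.o
.o..
.o.o
[7] .o.o
.o.o
..oo
....
.o.o
[8] .o.o
.o.o
.ooo
ooo.
...o
[9] oo.o
o..o
oooo
ooo.
...o
[10] ooo.
o...
oooo
ooo.
...o
[11] oo.o
o..o
oooo
ooo.
...o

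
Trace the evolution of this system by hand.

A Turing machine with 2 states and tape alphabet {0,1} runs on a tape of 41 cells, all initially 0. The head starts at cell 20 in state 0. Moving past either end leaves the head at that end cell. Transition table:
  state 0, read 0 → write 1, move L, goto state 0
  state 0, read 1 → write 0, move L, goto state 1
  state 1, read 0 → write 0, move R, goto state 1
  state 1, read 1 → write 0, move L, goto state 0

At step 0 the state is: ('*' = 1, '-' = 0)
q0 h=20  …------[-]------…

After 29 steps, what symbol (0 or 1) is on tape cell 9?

1

k=0  q0 h=20  …------[-]------…
k=1  q0 h=19  …------[-]*-----…
k=2  q0 h=18  …------[-]**----…
k=3  q0 h=17  …------[-]***---…
k=4  q0 h=16  …------[-]****--…
k=5  q0 h=15  …------[-]*****-…
k=6  q0 h=14  …------[-]******…
k=7  q0 h=13  …------[-]******…
k=8  q0 h=12  …------[-]******…
k=9  q0 h=11  …------[-]******…
k=10  q0 h=10  …------[-]******…
k=11  q0 h= 9  …------[-]******…
k=12  q0 h= 8  …------[-]******…
k=13  q0 h= 7  …------[-]******…
k=14  q0 h= 6  |------[-]******…
k=15  q0 h= 5  |-----[-]******…
k=16  q0 h= 4  |----[-]******…
k=17  q0 h= 3  |---[-]******…
k=18  q0 h= 2  |--[-]******…
k=19  q0 h= 1  |-[-]******…
k=20  q0 h= 0  |[-]******…
k=21  q0 h= 0  |[*]******…
k=22  q1 h= 0  |[-]******…
k=23  q1 h= 1  |-[*]******…
k=24  q0 h= 0  |[-]-*****…
k=25  q0 h= 0  |[*]-*****…
k=26  q1 h= 0  |[-]-*****…
k=27  q1 h= 1  |-[-]******…
k=28  q1 h= 2  |--[*]******…
k=29  q0 h= 1  |-[-]-*****…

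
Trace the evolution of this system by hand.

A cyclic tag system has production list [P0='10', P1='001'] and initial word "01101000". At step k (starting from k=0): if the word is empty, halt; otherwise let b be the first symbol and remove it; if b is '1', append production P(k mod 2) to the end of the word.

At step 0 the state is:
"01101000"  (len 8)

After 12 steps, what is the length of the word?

8

gen 0: "01101000"  (len 8)
gen 1: "1101000"  (len 7)
gen 2: "101000001"  (len 9)
gen 3: "0100000110"  (len 10)
gen 4: "100000110"  (len 9)
gen 5: "0000011010"  (len 10)
gen 6: "000011010"  (len 9)
gen 7: "00011010"  (len 8)
gen 8: "0011010"  (len 7)
gen 9: "011010"  (len 6)
gen 10: "11010"  (len 5)
gen 11: "101010"  (len 6)
gen 12: "01010001"  (len 8)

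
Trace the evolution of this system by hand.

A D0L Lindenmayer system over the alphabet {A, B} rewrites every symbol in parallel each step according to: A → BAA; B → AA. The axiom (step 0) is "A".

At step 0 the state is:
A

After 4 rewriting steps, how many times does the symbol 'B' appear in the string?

16

[0] A
[1] BAA
[2] AABAABAA
[3] BAABAAAABAABAAAABAABAA
[4] AABAABAAAABAABAABAABAAAABAABAAAABAABAABAABAAAABAABAAAABAABAA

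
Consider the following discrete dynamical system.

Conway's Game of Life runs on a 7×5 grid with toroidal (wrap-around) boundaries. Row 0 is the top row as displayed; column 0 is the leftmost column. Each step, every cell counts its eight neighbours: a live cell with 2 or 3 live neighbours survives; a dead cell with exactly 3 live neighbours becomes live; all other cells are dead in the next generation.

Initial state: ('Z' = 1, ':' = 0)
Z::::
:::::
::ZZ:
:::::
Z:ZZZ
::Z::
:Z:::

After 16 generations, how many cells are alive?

step 0: Z::::
:::::
::ZZ:
:::::
Z:ZZZ
::Z::
:Z:::
step 1: :::::
:::::
:::::
:Z:::
:ZZZZ
Z:Z:Z
:Z:::
step 2: :::::
:::::
:::::
ZZ:Z:
::::Z
::::Z
ZZ:::
step 3: :::::
:::::
:::::
Z:::Z
:::ZZ
::::Z
Z::::
step 4: :::::
:::::
:::::
Z::ZZ
:::Z:
Z::ZZ
:::::
step 5: :::::
:::::
::::Z
:::ZZ
::Z::
:::ZZ
::::Z
step 6: :::::
:::::
:::ZZ
:::ZZ
::Z::
:::ZZ
:::ZZ
step 7: :::::
:::::
:::ZZ
::Z:Z
::Z::
::Z:Z
:::ZZ
step 8: :::::
:::::
:::ZZ
::Z:Z
:ZZ::
::Z:Z
:::ZZ
step 9: :::::
:::::
:::ZZ
ZZZ:Z
ZZZ::
ZZZ:Z
:::ZZ
step 10: :::::
:::::
:ZZZZ
:::::
:::::
:::::
:ZZZZ
step 11: ::ZZ:
::ZZ:
::ZZ:
::ZZ:
:::::
::ZZ:
::ZZ:
step 12: :Z::Z
:Z::Z
:Z::Z
::ZZ:
:::::
::ZZ:
:Z::Z
step 13: :ZZZZ
:ZZZZ
:Z::Z
::ZZ:
:::::
::ZZ:
:Z::Z
step 14: :::::
:::::
:Z::Z
::ZZ:
:::::
::ZZ:
:Z::Z
step 15: :::::
:::::
::ZZ:
::ZZ:
:::::
::ZZ:
::ZZ:
step 16: :::::
:::::
::ZZ:
::ZZ:
:::::
::ZZ:
::ZZ:

8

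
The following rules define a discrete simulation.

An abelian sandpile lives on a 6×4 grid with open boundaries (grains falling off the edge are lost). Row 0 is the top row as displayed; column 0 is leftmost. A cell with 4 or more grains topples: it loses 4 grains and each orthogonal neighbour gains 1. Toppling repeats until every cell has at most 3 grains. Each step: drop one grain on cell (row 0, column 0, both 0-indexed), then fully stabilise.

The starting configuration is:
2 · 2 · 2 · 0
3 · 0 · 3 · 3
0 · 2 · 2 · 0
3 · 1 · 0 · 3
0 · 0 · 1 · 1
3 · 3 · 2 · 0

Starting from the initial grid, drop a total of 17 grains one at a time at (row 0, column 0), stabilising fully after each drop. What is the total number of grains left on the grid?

0) 2 · 2 · 2 · 0
3 · 0 · 3 · 3
0 · 2 · 2 · 0
3 · 1 · 0 · 3
0 · 0 · 1 · 1
3 · 3 · 2 · 0
1) 3 · 2 · 2 · 0
3 · 0 · 3 · 3
0 · 2 · 2 · 0
3 · 1 · 0 · 3
0 · 0 · 1 · 1
3 · 3 · 2 · 0
2) 1 · 3 · 2 · 0
0 · 1 · 3 · 3
1 · 2 · 2 · 0
3 · 1 · 0 · 3
0 · 0 · 1 · 1
3 · 3 · 2 · 0
3) 2 · 3 · 2 · 0
0 · 1 · 3 · 3
1 · 2 · 2 · 0
3 · 1 · 0 · 3
0 · 0 · 1 · 1
3 · 3 · 2 · 0
4) 3 · 3 · 2 · 0
0 · 1 · 3 · 3
1 · 2 · 2 · 0
3 · 1 · 0 · 3
0 · 0 · 1 · 1
3 · 3 · 2 · 0
5) 1 · 0 · 3 · 0
1 · 2 · 3 · 3
1 · 2 · 2 · 0
3 · 1 · 0 · 3
0 · 0 · 1 · 1
3 · 3 · 2 · 0
6) 2 · 0 · 3 · 0
1 · 2 · 3 · 3
1 · 2 · 2 · 0
3 · 1 · 0 · 3
0 · 0 · 1 · 1
3 · 3 · 2 · 0
7) 3 · 0 · 3 · 0
1 · 2 · 3 · 3
1 · 2 · 2 · 0
3 · 1 · 0 · 3
0 · 0 · 1 · 1
3 · 3 · 2 · 0
8) 0 · 1 · 3 · 0
2 · 2 · 3 · 3
1 · 2 · 2 · 0
3 · 1 · 0 · 3
0 · 0 · 1 · 1
3 · 3 · 2 · 0
9) 1 · 1 · 3 · 0
2 · 2 · 3 · 3
1 · 2 · 2 · 0
3 · 1 · 0 · 3
0 · 0 · 1 · 1
3 · 3 · 2 · 0
10) 2 · 1 · 3 · 0
2 · 2 · 3 · 3
1 · 2 · 2 · 0
3 · 1 · 0 · 3
0 · 0 · 1 · 1
3 · 3 · 2 · 0
11) 3 · 1 · 3 · 0
2 · 2 · 3 · 3
1 · 2 · 2 · 0
3 · 1 · 0 · 3
0 · 0 · 1 · 1
3 · 3 · 2 · 0
12) 0 · 2 · 3 · 0
3 · 2 · 3 · 3
1 · 2 · 2 · 0
3 · 1 · 0 · 3
0 · 0 · 1 · 1
3 · 3 · 2 · 0
13) 1 · 2 · 3 · 0
3 · 2 · 3 · 3
1 · 2 · 2 · 0
3 · 1 · 0 · 3
0 · 0 · 1 · 1
3 · 3 · 2 · 0
14) 2 · 2 · 3 · 0
3 · 2 · 3 · 3
1 · 2 · 2 · 0
3 · 1 · 0 · 3
0 · 0 · 1 · 1
3 · 3 · 2 · 0
15) 3 · 2 · 3 · 0
3 · 2 · 3 · 3
1 · 2 · 2 · 0
3 · 1 · 0 · 3
0 · 0 · 1 · 1
3 · 3 · 2 · 0
16) 1 · 3 · 3 · 0
0 · 3 · 3 · 3
2 · 2 · 2 · 0
3 · 1 · 0 · 3
0 · 0 · 1 · 1
3 · 3 · 2 · 0
17) 2 · 3 · 3 · 0
0 · 3 · 3 · 3
2 · 2 · 2 · 0
3 · 1 · 0 · 3
0 · 0 · 1 · 1
3 · 3 · 2 · 0

40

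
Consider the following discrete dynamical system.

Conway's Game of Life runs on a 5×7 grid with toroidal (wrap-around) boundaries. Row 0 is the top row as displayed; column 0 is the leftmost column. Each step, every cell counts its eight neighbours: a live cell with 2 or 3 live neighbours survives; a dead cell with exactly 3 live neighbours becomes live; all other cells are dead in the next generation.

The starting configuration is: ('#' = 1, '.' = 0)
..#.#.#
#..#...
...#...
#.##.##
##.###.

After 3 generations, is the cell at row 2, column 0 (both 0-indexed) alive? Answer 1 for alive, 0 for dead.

0

step 0: ..#.#.#
#..#...
...#...
#.##.##
##.###.
step 1: ..#...#
..###..
##.#...
#....#.
.......
step 2: ..#....
#...#..
##.#..#
##....#
......#
step 3: .......
#.##..#
..#..#.
.##..#.
.#....#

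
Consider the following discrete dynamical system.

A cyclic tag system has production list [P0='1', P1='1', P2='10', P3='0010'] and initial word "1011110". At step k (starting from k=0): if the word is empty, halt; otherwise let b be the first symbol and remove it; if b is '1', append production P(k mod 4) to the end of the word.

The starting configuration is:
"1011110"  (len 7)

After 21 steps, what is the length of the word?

t=0: "1011110"  (len 7)
t=1: "0111101"  (len 7)
t=2: "111101"  (len 6)
t=3: "1110110"  (len 7)
t=4: "1101100010"  (len 10)
t=5: "1011000101"  (len 10)
t=6: "0110001011"  (len 10)
t=7: "110001011"  (len 9)
t=8: "100010110010"  (len 12)
t=9: "000101100101"  (len 12)
t=10: "00101100101"  (len 11)
t=11: "0101100101"  (len 10)
t=12: "101100101"  (len 9)
t=13: "011001011"  (len 9)
t=14: "11001011"  (len 8)
t=15: "100101110"  (len 9)
t=16: "001011100010"  (len 12)
t=17: "01011100010"  (len 11)
t=18: "1011100010"  (len 10)
t=19: "01110001010"  (len 11)
t=20: "1110001010"  (len 10)
t=21: "1100010101"  (len 10)

10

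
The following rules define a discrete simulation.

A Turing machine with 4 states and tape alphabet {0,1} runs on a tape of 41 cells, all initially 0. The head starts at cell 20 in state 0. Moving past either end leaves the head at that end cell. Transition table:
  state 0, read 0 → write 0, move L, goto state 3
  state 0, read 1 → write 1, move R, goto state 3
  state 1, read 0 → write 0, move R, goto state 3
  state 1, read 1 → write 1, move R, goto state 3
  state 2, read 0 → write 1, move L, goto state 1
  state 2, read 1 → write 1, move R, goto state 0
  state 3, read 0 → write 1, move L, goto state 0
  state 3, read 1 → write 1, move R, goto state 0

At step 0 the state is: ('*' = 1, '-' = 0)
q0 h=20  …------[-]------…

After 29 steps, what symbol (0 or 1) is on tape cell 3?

1

[0] q0 h=20  …------[-]------…
[1] q3 h=19  …------[-]------…
[2] q0 h=18  …------[-]*-----…
[3] q3 h=17  …------[-]-*----…
[4] q0 h=16  …------[-]*-*---…
[5] q3 h=15  …------[-]-*-*--…
[6] q0 h=14  …------[-]*-*-*-…
[7] q3 h=13  …------[-]-*-*-*…
[8] q0 h=12  …------[-]*-*-*-…
[9] q3 h=11  …------[-]-*-*-*…
[10] q0 h=10  …------[-]*-*-*-…
[11] q3 h= 9  …------[-]-*-*-*…
[12] q0 h= 8  …------[-]*-*-*-…
[13] q3 h= 7  …------[-]-*-*-*…
[14] q0 h= 6  |------[-]*-*-*-…
[15] q3 h= 5  |-----[-]-*-*-*…
[16] q0 h= 4  |----[-]*-*-*-…
[17] q3 h= 3  |---[-]-*-*-*…
[18] q0 h= 2  |--[-]*-*-*-…
[19] q3 h= 1  |-[-]-*-*-*…
[20] q0 h= 0  |[-]*-*-*-…
[21] q3 h= 0  |[-]*-*-*-…
[22] q0 h= 0  |[*]*-*-*-…
[23] q3 h= 1  |*[*]-*-*-*…
[24] q0 h= 2  |**[-]*-*-*-…
[25] q3 h= 1  |*[*]-*-*-*…
[26] q0 h= 2  |**[-]*-*-*-…
[27] q3 h= 1  |*[*]-*-*-*…
[28] q0 h= 2  |**[-]*-*-*-…
[29] q3 h= 1  |*[*]-*-*-*…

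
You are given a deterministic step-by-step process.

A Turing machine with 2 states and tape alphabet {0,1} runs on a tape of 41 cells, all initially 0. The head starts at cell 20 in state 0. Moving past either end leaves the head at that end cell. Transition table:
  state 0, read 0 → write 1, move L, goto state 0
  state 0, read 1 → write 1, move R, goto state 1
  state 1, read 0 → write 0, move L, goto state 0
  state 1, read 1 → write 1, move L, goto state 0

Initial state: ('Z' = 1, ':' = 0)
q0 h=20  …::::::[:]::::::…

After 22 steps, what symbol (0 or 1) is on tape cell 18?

1

t=0: q0 h=20  …::::::[:]::::::…
t=1: q0 h=19  …::::::[:]Z:::::…
t=2: q0 h=18  …::::::[:]ZZ::::…
t=3: q0 h=17  …::::::[:]ZZZ:::…
t=4: q0 h=16  …::::::[:]ZZZZ::…
t=5: q0 h=15  …::::::[:]ZZZZZ:…
t=6: q0 h=14  …::::::[:]ZZZZZZ…
t=7: q0 h=13  …::::::[:]ZZZZZZ…
t=8: q0 h=12  …::::::[:]ZZZZZZ…
t=9: q0 h=11  …::::::[:]ZZZZZZ…
t=10: q0 h=10  …::::::[:]ZZZZZZ…
t=11: q0 h= 9  …::::::[:]ZZZZZZ…
t=12: q0 h= 8  …::::::[:]ZZZZZZ…
t=13: q0 h= 7  …::::::[:]ZZZZZZ…
t=14: q0 h= 6  |::::::[:]ZZZZZZ…
t=15: q0 h= 5  |:::::[:]ZZZZZZ…
t=16: q0 h= 4  |::::[:]ZZZZZZ…
t=17: q0 h= 3  |:::[:]ZZZZZZ…
t=18: q0 h= 2  |::[:]ZZZZZZ…
t=19: q0 h= 1  |:[:]ZZZZZZ…
t=20: q0 h= 0  |[:]ZZZZZZ…
t=21: q0 h= 0  |[Z]ZZZZZZ…
t=22: q1 h= 1  |Z[Z]ZZZZZZ…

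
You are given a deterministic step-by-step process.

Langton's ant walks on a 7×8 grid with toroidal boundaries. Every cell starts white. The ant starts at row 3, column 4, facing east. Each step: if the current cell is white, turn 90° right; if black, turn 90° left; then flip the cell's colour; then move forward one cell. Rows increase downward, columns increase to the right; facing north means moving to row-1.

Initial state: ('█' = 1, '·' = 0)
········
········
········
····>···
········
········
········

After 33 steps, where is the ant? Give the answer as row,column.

t=0: ········
········
········
····>···
········
········
········
t=1: ········
········
········
····█···
····v···
········
········
t=2: ········
········
········
····█···
···<█···
········
········
t=3: ········
········
········
···^█···
···██···
········
········
t=4: ········
········
········
···█>···
···██···
········
········
t=5: ········
········
····^···
···█····
···██···
········
········
t=6: ········
········
····█>··
···█····
···██···
········
········
t=7: ········
········
····██··
···█·v··
···██···
········
········
t=8: ········
········
····██··
···█<█··
···██···
········
········
t=9: ········
········
····^█··
···███··
···██···
········
········
t=10: ········
········
···<·█··
···███··
···██···
········
········
t=11: ········
···^····
···█·█··
···███··
···██···
········
········
t=12: ········
···█>···
···█·█··
···███··
···██···
········
········
t=13: ········
···██···
···█v█··
···███··
···██···
········
········
t=14: ········
···██···
···<██··
···███··
···██···
········
········
t=15: ········
···██···
····██··
···v██··
···██···
········
········
t=16: ········
···██···
····██··
····>█··
···██···
········
········
t=17: ········
···██···
····^█··
·····█··
···██···
········
········
t=18: ········
···██···
···<·█··
·····█··
···██···
········
········
t=19: ········
···^█···
···█·█··
·····█··
···██···
········
········
t=20: ········
··<·█···
···█·█··
·····█··
···██···
········
········
t=21: ··^·····
··█·█···
···█·█··
·····█··
···██···
········
········
t=22: ··█>····
··█·█···
···█·█··
·····█··
···██···
········
········
t=23: ··██····
··█v█···
···█·█··
·····█··
···██···
········
········
t=24: ··██····
··<██···
···█·█··
·····█··
···██···
········
········
t=25: ··██····
···██···
··v█·█··
·····█··
···██···
········
········
t=26: ··██····
···██···
·<██·█··
·····█··
···██···
········
········
t=27: ··██····
·^·██···
·███·█··
·····█··
···██···
········
········
t=28: ··██····
·█>██···
·███·█··
·····█··
···██···
········
········
t=29: ··██····
·████···
·█v█·█··
·····█··
···██···
········
········
t=30: ··██····
·████···
·█·>·█··
·····█··
···██···
········
········
t=31: ··██····
·██^█···
·█···█··
·····█··
···██···
········
········
t=32: ··██····
·█<·█···
·█···█··
·····█··
···██···
········
········
t=33: ··██····
·█··█···
·█v··█··
·····█··
···██···
········
········

2,2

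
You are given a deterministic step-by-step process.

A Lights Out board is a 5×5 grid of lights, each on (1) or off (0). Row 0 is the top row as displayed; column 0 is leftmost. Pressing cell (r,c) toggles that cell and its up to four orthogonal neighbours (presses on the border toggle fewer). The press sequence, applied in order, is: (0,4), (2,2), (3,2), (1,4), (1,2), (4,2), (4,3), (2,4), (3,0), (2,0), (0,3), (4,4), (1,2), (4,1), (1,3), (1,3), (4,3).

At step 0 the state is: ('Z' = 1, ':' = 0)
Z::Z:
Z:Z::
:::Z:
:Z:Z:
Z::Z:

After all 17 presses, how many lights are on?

11

t=0: Z::Z:
Z:Z::
:::Z:
:Z:Z:
Z::Z:
t=1: Z:::Z
Z:Z:Z
:::Z:
:Z:Z:
Z::Z:
t=2: Z:::Z
Z:::Z
:ZZ::
:ZZZ:
Z::Z:
t=3: Z:::Z
Z:::Z
:Z:::
:::::
Z:ZZ:
t=4: Z::::
Z::Z:
:Z::Z
:::::
Z:ZZ:
t=5: Z:Z::
ZZZ::
:ZZ:Z
:::::
Z:ZZ:
t=6: Z:Z::
ZZZ::
:ZZ:Z
::Z::
ZZ:::
t=7: Z:Z::
ZZZ::
:ZZ:Z
::ZZ:
ZZZZZ
t=8: Z:Z::
ZZZ:Z
:ZZZ:
::ZZZ
ZZZZZ
t=9: Z:Z::
ZZZ:Z
ZZZZ:
ZZZZZ
:ZZZZ
t=10: Z:Z::
:ZZ:Z
::ZZ:
:ZZZZ
:ZZZZ
t=11: Z::ZZ
:ZZZZ
::ZZ:
:ZZZZ
:ZZZZ
t=12: Z::ZZ
:ZZZZ
::ZZ:
:ZZZ:
:ZZ::
t=13: Z:ZZZ
::::Z
:::Z:
:ZZZ:
:ZZ::
t=14: Z:ZZZ
::::Z
:::Z:
::ZZ:
Z::::
t=15: Z:Z:Z
::ZZ:
:::::
::ZZ:
Z::::
t=16: Z:ZZZ
::::Z
:::Z:
::ZZ:
Z::::
t=17: Z:ZZZ
::::Z
:::Z:
::Z::
Z:ZZZ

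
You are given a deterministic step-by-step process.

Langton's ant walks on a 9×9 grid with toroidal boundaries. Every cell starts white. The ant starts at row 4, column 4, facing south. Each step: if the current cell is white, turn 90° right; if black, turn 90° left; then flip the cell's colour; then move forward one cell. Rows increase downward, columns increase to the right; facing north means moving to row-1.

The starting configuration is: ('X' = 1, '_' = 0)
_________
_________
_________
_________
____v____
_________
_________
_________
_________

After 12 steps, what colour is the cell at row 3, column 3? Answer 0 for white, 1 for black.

k=0  _________
_________
_________
_________
____v____
_________
_________
_________
_________
k=1  _________
_________
_________
_________
___<X____
_________
_________
_________
_________
k=2  _________
_________
_________
___^_____
___XX____
_________
_________
_________
_________
k=3  _________
_________
_________
___X>____
___XX____
_________
_________
_________
_________
k=4  _________
_________
_________
___XX____
___Xv____
_________
_________
_________
_________
k=5  _________
_________
_________
___XX____
___X_>___
_________
_________
_________
_________
k=6  _________
_________
_________
___XX____
___X_X___
_____v___
_________
_________
_________
k=7  _________
_________
_________
___XX____
___X_X___
____<X___
_________
_________
_________
k=8  _________
_________
_________
___XX____
___X^X___
____XX___
_________
_________
_________
k=9  _________
_________
_________
___XX____
___XX>___
____XX___
_________
_________
_________
k=10  _________
_________
_________
___XX^___
___XX____
____XX___
_________
_________
_________
k=11  _________
_________
_________
___XXX>__
___XX____
____XX___
_________
_________
_________
k=12  _________
_________
_________
___XXXX__
___XX_v__
____XX___
_________
_________
_________

1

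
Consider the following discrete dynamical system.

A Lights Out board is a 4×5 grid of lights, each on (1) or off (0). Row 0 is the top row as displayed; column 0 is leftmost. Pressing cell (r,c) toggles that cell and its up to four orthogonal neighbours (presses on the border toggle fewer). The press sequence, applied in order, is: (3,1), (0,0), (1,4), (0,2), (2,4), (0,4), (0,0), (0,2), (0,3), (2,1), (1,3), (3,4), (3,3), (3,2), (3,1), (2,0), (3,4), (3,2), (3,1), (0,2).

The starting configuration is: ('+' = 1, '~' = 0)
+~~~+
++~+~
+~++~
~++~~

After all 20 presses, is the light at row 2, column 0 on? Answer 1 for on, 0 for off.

1

step 0: +~~~+
++~+~
+~++~
~++~~
step 1: +~~~+
++~+~
++++~
+~~~~
step 2: ~+~~+
~+~+~
++++~
+~~~~
step 3: ~+~~~
~+~~+
+++++
+~~~~
step 4: ~~++~
~++~+
+++++
+~~~~
step 5: ~~++~
~++~~
+++~~
+~~~+
step 6: ~~+~+
~++~+
+++~~
+~~~+
step 7: +++~+
+++~+
+++~~
+~~~+
step 8: +~~++
++~~+
+++~~
+~~~+
step 9: +~+~~
++~++
+++~~
+~~~+
step 10: +~+~~
+~~++
~~~~~
++~~+
step 11: +~++~
+~+~~
~~~+~
++~~+
step 12: +~++~
+~+~~
~~~++
++~+~
step 13: +~++~
+~+~~
~~~~+
+++~+
step 14: +~++~
+~+~~
~~+~+
+~~++
step 15: +~++~
+~+~~
~++~+
~++++
step 16: +~++~
~~+~~
+~+~+
+++++
step 17: +~++~
~~+~~
+~+~~
+++~~
step 18: +~++~
~~+~~
+~~~~
+~~+~
step 19: +~++~
~~+~~
++~~~
~+++~
step 20: ++~~~
~~~~~
++~~~
~+++~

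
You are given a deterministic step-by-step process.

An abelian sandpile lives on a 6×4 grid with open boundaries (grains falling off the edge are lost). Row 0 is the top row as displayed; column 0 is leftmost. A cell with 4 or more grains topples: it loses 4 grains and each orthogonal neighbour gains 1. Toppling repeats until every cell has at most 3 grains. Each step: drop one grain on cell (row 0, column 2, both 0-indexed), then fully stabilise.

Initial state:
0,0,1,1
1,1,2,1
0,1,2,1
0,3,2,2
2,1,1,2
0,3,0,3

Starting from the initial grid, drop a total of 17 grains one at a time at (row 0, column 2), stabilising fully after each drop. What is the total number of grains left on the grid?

39

0) 0,0,1,1
1,1,2,1
0,1,2,1
0,3,2,2
2,1,1,2
0,3,0,3
1) 0,0,2,1
1,1,2,1
0,1,2,1
0,3,2,2
2,1,1,2
0,3,0,3
2) 0,0,3,1
1,1,2,1
0,1,2,1
0,3,2,2
2,1,1,2
0,3,0,3
3) 0,1,0,2
1,1,3,1
0,1,2,1
0,3,2,2
2,1,1,2
0,3,0,3
4) 0,1,1,2
1,1,3,1
0,1,2,1
0,3,2,2
2,1,1,2
0,3,0,3
5) 0,1,2,2
1,1,3,1
0,1,2,1
0,3,2,2
2,1,1,2
0,3,0,3
6) 0,1,3,2
1,1,3,1
0,1,2,1
0,3,2,2
2,1,1,2
0,3,0,3
7) 0,2,1,3
1,2,0,2
0,1,3,1
0,3,2,2
2,1,1,2
0,3,0,3
8) 0,2,2,3
1,2,0,2
0,1,3,1
0,3,2,2
2,1,1,2
0,3,0,3
9) 0,2,3,3
1,2,0,2
0,1,3,1
0,3,2,2
2,1,1,2
0,3,0,3
10) 0,3,1,0
1,2,1,3
0,1,3,1
0,3,2,2
2,1,1,2
0,3,0,3
11) 0,3,2,0
1,2,1,3
0,1,3,1
0,3,2,2
2,1,1,2
0,3,0,3
12) 0,3,3,0
1,2,1,3
0,1,3,1
0,3,2,2
2,1,1,2
0,3,0,3
13) 1,0,1,1
1,3,2,3
0,1,3,1
0,3,2,2
2,1,1,2
0,3,0,3
14) 1,0,2,1
1,3,2,3
0,1,3,1
0,3,2,2
2,1,1,2
0,3,0,3
15) 1,0,3,1
1,3,2,3
0,1,3,1
0,3,2,2
2,1,1,2
0,3,0,3
16) 1,1,0,2
1,3,3,3
0,1,3,1
0,3,2,2
2,1,1,2
0,3,0,3
17) 1,1,1,2
1,3,3,3
0,1,3,1
0,3,2,2
2,1,1,2
0,3,0,3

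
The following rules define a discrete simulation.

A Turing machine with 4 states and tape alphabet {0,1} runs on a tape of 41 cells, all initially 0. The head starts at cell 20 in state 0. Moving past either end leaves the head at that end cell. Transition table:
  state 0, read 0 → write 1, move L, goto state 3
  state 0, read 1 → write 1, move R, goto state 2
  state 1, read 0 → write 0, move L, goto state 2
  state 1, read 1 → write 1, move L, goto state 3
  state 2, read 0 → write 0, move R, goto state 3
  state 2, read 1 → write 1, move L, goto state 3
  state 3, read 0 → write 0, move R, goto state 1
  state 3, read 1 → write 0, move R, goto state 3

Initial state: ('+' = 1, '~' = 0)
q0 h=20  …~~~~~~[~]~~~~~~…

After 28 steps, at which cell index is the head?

k=0  q0 h=20  …~~~~~~[~]~~~~~~…
k=1  q3 h=19  …~~~~~~[~]+~~~~~…
k=2  q1 h=20  …~~~~~~[+]~~~~~~…
k=3  q3 h=19  …~~~~~~[~]+~~~~~…
k=4  q1 h=20  …~~~~~~[+]~~~~~~…
k=5  q3 h=19  …~~~~~~[~]+~~~~~…
k=6  q1 h=20  …~~~~~~[+]~~~~~~…
k=7  q3 h=19  …~~~~~~[~]+~~~~~…
k=8  q1 h=20  …~~~~~~[+]~~~~~~…
k=9  q3 h=19  …~~~~~~[~]+~~~~~…
k=10  q1 h=20  …~~~~~~[+]~~~~~~…
k=11  q3 h=19  …~~~~~~[~]+~~~~~…
k=12  q1 h=20  …~~~~~~[+]~~~~~~…
k=13  q3 h=19  …~~~~~~[~]+~~~~~…
k=14  q1 h=20  …~~~~~~[+]~~~~~~…
k=15  q3 h=19  …~~~~~~[~]+~~~~~…
k=16  q1 h=20  …~~~~~~[+]~~~~~~…
k=17  q3 h=19  …~~~~~~[~]+~~~~~…
k=18  q1 h=20  …~~~~~~[+]~~~~~~…
k=19  q3 h=19  …~~~~~~[~]+~~~~~…
k=20  q1 h=20  …~~~~~~[+]~~~~~~…
k=21  q3 h=19  …~~~~~~[~]+~~~~~…
k=22  q1 h=20  …~~~~~~[+]~~~~~~…
k=23  q3 h=19  …~~~~~~[~]+~~~~~…
k=24  q1 h=20  …~~~~~~[+]~~~~~~…
k=25  q3 h=19  …~~~~~~[~]+~~~~~…
k=26  q1 h=20  …~~~~~~[+]~~~~~~…
k=27  q3 h=19  …~~~~~~[~]+~~~~~…
k=28  q1 h=20  …~~~~~~[+]~~~~~~…

20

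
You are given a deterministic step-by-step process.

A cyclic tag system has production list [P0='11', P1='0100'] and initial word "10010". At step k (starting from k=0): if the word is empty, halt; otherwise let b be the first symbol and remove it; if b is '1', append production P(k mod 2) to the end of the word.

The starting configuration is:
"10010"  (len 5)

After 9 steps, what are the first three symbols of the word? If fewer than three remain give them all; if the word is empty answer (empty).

000

gen 0: "10010"  (len 5)
gen 1: "001011"  (len 6)
gen 2: "01011"  (len 5)
gen 3: "1011"  (len 4)
gen 4: "0110100"  (len 7)
gen 5: "110100"  (len 6)
gen 6: "101000100"  (len 9)
gen 7: "0100010011"  (len 10)
gen 8: "100010011"  (len 9)
gen 9: "0001001111"  (len 10)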